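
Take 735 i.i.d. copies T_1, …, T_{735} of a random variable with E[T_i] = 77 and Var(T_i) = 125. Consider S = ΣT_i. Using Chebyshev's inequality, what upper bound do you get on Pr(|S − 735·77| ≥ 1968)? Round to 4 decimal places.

Var(S) = n·Var(T_i) = 735·125 = 91875.
Chebyshev: Pr(|S − 735·77| ≥ 1968) ≤ Var(S)/1968² = 91875/3873024 = 0.0237.

0.0237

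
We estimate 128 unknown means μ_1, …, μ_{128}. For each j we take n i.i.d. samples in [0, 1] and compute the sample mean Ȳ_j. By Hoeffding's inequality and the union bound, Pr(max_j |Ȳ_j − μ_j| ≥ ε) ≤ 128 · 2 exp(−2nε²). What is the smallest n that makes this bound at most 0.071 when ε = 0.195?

Need 2·128·exp(−2nε²) ≤ 0.071, i.e. exp(−2nε²) ≤ 0.071/256.
So 2nε² ≥ ln(256/0.071) = 8.190253.
Hence n ≥ 8.190253/(2·0.195²) = 107.696.
The smallest integer n is 108.

108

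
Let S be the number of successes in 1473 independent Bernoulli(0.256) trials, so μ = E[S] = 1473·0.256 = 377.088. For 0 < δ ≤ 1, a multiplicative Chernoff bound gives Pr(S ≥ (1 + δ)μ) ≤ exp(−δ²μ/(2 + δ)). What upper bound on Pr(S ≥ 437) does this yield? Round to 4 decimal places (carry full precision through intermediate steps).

0.0122

Write 437 = (1 + δ)μ, so δ = 437/377.088 − 1 = 0.1588807…
Then the exponent is δ²μ/(2 + δ) = (437 − μ)² / (μ·(2 + δ)) = 4.409164.
Bound = exp(−4.409164) = 0.01217.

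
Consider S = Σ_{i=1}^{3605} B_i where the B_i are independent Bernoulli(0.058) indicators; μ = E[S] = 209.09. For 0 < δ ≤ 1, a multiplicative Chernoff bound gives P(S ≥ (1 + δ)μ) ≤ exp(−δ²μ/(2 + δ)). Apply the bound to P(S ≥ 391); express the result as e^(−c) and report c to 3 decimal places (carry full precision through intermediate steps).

55.144

Write 391 = (1 + δ)μ, so δ = 391/209.09 − 1 = 0.8700081…
Then the exponent is δ²μ/(2 + δ) = (391 − μ)² / (μ·(2 + δ)) = 55.143809.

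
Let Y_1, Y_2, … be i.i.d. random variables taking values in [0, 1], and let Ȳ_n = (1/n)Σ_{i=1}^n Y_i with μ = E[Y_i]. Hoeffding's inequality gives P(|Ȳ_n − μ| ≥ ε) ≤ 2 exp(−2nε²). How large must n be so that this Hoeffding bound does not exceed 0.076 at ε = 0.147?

76

Require 2·exp(−2nε²) ≤ 0.076, i.e. 2nε² ≥ ln(2/0.076) = 3.270169.
So n ≥ 3.270169 / (2·0.147²) = 75.667.
The smallest integer n is 76.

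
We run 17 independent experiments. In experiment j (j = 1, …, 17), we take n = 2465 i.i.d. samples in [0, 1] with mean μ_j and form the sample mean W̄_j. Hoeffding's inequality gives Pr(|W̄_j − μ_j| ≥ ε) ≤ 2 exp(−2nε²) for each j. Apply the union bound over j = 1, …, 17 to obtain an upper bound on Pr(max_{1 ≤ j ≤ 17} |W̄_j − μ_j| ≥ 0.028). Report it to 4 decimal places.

0.7127

Per-experiment Hoeffding bound: 2·exp(−2·2465·0.028²) = 2·exp(−3.86512) = 0.041921.
Union bound over 17 events: 17·0.041921 = 0.71265.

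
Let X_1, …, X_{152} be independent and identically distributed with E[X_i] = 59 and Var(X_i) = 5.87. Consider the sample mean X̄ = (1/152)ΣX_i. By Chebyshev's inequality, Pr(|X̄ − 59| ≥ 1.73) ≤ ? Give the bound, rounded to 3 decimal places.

Var(X̄) = Var(X_i)/n = 5.87/152 = 0.038618.
Chebyshev: Pr(|X̄ − 59| ≥ 1.73) ≤ Var(X̄)/(1.73)² = 5.87/(152·1.73²) = 0.0129.

0.013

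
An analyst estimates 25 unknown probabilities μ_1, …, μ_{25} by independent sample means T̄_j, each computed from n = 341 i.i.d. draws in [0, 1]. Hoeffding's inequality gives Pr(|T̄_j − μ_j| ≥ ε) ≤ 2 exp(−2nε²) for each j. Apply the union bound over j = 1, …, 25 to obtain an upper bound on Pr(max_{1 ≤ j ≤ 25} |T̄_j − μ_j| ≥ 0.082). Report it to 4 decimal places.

0.5098

Per-experiment Hoeffding bound: 2·exp(−2·341·0.082²) = 2·exp(−4.58577) = 0.020392.
Union bound over 25 events: 25·0.020392 = 0.50980.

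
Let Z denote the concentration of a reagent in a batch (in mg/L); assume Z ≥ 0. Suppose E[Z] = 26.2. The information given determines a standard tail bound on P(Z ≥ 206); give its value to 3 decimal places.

Only the mean of a non-negative variable is known, so Markov's inequality is the applicable tail bound.
Markov's inequality: for a non-negative random variable, P(Z ≥ a) ≤ E[Z]/a.
Here E[Z] = 26.2 and a = 206, so the bound is 26.2/206 = 0.1272.

0.127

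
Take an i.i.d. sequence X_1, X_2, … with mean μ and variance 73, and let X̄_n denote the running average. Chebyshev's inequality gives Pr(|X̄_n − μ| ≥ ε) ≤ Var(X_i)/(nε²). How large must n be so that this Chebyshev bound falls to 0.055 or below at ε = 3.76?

Require 73/(n·3.76²) ≤ 0.055, i.e. n ≥ 73/(0.055·3.76²) = 93.882.
The smallest integer n is 94.

94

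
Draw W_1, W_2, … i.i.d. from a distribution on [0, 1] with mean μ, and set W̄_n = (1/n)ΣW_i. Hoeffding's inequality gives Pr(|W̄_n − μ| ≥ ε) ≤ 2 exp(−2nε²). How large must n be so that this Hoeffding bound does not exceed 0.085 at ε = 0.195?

42

Require 2·exp(−2nε²) ≤ 0.085, i.e. 2nε² ≥ ln(2/0.085) = 3.158251.
So n ≥ 3.158251 / (2·0.195²) = 41.529.
The smallest integer n is 42.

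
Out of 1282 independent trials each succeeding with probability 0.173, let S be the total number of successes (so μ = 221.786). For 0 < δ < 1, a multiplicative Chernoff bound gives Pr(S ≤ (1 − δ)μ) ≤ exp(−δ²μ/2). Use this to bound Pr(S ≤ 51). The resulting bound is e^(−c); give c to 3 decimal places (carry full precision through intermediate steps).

Write 51 = (1 − δ)μ, so δ = 1 − 51/221.786 = 0.7700486…
Then the exponent is δ²μ/2 = (μ − 51)²/(2μ) = 65.756761.

65.757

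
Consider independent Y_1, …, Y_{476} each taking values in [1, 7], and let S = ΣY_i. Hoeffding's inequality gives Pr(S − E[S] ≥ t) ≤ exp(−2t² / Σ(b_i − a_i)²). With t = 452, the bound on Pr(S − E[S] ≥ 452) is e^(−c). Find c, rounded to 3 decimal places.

23.845

Σ(b_i − a_i)² = 476·(6)² = 17136.
c = 2t²/17136 = 2·452²/17136 = 23.8450.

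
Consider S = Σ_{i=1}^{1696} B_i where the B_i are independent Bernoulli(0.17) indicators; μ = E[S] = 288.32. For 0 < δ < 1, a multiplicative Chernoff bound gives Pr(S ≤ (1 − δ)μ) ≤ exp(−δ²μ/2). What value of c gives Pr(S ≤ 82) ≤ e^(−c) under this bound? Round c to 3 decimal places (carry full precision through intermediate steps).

73.821

Write 82 = (1 − δ)μ, so δ = 1 − 82/288.32 = 0.7155938…
Then the exponent is δ²μ/2 = (μ − 82)²/(2μ) = 73.820655.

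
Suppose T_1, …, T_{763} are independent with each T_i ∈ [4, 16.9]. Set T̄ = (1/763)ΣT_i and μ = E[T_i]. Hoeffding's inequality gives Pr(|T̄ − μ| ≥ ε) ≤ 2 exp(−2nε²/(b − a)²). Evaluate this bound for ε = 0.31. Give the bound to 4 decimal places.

Exponent: 2nε²/(b − a)² = 2·763·0.31² / 12.9² = 0.88125.
Bound = 2·exp(−0.88125) = 0.82853.

0.8285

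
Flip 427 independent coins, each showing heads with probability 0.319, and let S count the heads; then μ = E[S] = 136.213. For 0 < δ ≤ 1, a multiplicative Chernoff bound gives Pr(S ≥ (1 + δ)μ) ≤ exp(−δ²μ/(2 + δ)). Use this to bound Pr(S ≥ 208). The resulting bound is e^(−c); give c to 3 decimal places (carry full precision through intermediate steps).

Write 208 = (1 + δ)μ, so δ = 208/136.213 − 1 = 0.5270202…
Then the exponent is δ²μ/(2 + δ) = (208 − μ)² / (μ·(2 + δ)) = 14.971466.

14.971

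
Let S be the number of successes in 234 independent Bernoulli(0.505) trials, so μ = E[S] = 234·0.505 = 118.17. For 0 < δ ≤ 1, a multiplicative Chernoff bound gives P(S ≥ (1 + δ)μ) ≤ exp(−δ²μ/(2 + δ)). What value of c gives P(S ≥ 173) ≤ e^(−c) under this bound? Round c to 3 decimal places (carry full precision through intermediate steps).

Write 173 = (1 + δ)μ, so δ = 173/118.17 − 1 = 0.4639926…
Then the exponent is δ²μ/(2 + δ) = (173 − μ)² / (μ·(2 + δ)) = 10.324995.

10.325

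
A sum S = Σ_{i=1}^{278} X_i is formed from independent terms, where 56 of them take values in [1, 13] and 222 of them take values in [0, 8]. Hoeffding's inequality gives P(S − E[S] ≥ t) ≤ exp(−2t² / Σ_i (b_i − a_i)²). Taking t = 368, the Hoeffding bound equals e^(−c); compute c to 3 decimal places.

Σ(b_i − a_i)² = 56·12² + 222·8² = 22272.
c = 2t² / 22272 = 2·368² / 22272 = 12.1609.

12.161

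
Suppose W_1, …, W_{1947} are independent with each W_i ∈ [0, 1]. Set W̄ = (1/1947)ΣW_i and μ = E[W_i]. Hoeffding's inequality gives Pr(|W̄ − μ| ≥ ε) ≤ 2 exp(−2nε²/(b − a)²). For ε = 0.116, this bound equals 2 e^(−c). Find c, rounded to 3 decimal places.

c = 2nε²/(b − a)² = 2·1947·0.116² / 1² = 52.3977.

52.398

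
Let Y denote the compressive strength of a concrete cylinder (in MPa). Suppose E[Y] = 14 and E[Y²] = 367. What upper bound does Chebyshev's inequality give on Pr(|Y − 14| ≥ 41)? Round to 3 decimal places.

0.102

Var(Y) = E[Y²] − (E[Y])² = 367 − 196 = 171.
Chebyshev's inequality: Pr(|Y − μ| ≥ t) ≤ Var(Y)/t² = 171/1681 = 0.1017.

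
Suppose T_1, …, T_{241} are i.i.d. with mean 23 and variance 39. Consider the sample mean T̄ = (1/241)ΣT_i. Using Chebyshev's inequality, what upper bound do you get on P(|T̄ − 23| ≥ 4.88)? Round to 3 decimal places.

Var(T̄) = Var(T_i)/n = 39/241 = 0.16183.
Chebyshev: P(|T̄ − 23| ≥ 4.88) ≤ Var(T̄)/(4.88)² = 39/(241·4.88²) = 0.0068.

0.007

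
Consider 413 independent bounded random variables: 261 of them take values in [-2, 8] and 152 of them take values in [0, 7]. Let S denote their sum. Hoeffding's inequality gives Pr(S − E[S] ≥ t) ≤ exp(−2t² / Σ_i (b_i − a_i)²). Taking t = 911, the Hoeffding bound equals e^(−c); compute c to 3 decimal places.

Σ(b_i − a_i)² = 261·10² + 152·7² = 33548.
c = 2t² / 33548 = 2·911² / 33548 = 49.4766.

49.477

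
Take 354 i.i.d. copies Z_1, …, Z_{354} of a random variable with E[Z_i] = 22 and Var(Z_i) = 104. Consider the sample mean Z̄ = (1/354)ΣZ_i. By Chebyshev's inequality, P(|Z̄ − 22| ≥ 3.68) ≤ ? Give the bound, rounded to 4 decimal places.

Var(Z̄) = Var(Z_i)/n = 104/354 = 0.29379.
Chebyshev: P(|Z̄ − 22| ≥ 3.68) ≤ Var(Z̄)/(3.68)² = 104/(354·3.68²) = 0.0217.

0.0217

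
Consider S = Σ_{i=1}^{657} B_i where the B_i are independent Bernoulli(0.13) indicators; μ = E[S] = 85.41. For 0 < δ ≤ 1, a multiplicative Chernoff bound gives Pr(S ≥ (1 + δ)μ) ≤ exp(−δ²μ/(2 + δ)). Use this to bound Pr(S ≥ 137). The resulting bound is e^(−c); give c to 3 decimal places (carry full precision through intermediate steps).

11.967

Write 137 = (1 + δ)μ, so δ = 137/85.41 − 1 = 0.6040276…
Then the exponent is δ²μ/(2 + δ) = (137 − μ)² / (μ·(2 + δ)) = 11.966765.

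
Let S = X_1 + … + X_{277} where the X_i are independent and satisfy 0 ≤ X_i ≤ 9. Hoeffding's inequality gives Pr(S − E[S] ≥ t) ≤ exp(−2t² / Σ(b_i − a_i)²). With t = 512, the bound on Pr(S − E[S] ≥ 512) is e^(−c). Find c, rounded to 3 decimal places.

Σ(b_i − a_i)² = 277·(9)² = 22437.
c = 2t²/22437 = 2·512²/22437 = 23.3671.

23.367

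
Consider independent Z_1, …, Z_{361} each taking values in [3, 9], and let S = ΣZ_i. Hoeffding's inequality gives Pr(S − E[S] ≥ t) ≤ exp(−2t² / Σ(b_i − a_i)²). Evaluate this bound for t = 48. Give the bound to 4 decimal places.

0.7015

Σ(b_i − a_i)² = 361·(6)² = 12996.
Exponent = 2·48²/12996 = 0.3546.
Bound = exp(−0.3546) = 0.70147.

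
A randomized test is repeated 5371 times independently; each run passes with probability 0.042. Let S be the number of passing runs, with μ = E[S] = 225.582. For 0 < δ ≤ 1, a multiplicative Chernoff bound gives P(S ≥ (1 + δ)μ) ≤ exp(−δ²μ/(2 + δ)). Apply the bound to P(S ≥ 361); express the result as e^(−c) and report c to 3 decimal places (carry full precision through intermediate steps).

31.263

Write 361 = (1 + δ)μ, so δ = 361/225.582 − 1 = 0.600305…
Then the exponent is δ²μ/(2 + δ) = (361 − μ)² / (μ·(2 + δ)) = 31.262525.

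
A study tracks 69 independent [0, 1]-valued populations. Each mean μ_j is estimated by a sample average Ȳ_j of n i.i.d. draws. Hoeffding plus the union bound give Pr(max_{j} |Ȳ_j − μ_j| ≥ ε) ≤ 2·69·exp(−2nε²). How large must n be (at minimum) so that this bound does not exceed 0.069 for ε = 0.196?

Need 2·69·exp(−2nε²) ≤ 0.069, i.e. exp(−2nε²) ≤ 0.069/138.
So 2nε² ≥ ln(138/0.069) = 7.600902.
Hence n ≥ 7.600902/(2·0.196²) = 98.929.
The smallest integer n is 99.

99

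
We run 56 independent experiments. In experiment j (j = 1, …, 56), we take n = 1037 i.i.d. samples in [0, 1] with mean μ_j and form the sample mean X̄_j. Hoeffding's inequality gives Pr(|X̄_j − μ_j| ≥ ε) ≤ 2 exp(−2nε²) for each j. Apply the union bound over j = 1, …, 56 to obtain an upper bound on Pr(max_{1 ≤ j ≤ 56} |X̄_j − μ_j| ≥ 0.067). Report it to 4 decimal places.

Per-experiment Hoeffding bound: 2·exp(−2·1037·0.067²) = 2·exp(−9.31019) = 0.000181.
Union bound over 56 events: 56·0.000181 = 0.01014.

0.0101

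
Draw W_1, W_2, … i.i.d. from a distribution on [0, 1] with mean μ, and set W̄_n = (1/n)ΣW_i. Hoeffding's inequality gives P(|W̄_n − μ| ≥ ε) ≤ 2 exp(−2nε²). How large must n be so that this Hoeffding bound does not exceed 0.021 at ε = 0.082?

339

Require 2·exp(−2nε²) ≤ 0.021, i.e. 2nε² ≥ ln(2/0.021) = 4.556380.
So n ≥ 4.556380 / (2·0.082²) = 338.815.
The smallest integer n is 339.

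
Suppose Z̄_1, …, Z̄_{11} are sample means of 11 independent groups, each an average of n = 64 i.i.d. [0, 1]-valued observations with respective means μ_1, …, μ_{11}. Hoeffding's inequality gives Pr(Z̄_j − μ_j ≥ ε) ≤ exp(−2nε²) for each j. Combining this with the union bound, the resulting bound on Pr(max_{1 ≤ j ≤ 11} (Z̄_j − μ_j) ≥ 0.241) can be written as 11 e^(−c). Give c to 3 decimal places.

7.434

Union bound over the 11 events: Pr(max_{1 ≤ j ≤ 11} (Z̄_j − μ_j) ≥ 0.241) ≤ 11·exp(−2nε²) = 11 exp(−2·64·0.241²).
So c = 2·64·0.241² = 7.4344.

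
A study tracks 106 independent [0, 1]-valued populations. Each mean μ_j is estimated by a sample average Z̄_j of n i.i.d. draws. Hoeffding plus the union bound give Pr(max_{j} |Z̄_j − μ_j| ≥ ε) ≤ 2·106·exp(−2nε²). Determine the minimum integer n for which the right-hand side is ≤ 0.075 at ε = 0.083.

Need 2·106·exp(−2nε²) ≤ 0.075, i.e. exp(−2nε²) ≤ 0.075/212.
So 2nε² ≥ ln(212/0.075) = 7.946853.
Hence n ≥ 7.946853/(2·0.083²) = 576.778.
The smallest integer n is 577.

577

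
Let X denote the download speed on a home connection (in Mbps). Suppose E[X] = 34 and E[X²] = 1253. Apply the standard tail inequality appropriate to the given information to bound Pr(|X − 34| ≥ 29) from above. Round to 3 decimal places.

The first two moments determine the variance, so Chebyshev's inequality is the sharpest standard bound available.
Var(X) = E[X²] − (E[X])² = 1253 − 1156 = 97.
Chebyshev's inequality: Pr(|X − μ| ≥ t) ≤ Var(X)/t² = 97/841 = 0.1153.

0.115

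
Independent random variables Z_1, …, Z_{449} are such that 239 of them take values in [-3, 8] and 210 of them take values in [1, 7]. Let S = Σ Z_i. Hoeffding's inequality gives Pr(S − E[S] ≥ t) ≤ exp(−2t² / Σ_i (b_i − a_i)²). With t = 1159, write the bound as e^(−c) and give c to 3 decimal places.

Σ(b_i − a_i)² = 239·11² + 210·6² = 36479.
c = 2t² / 36479 = 2·1159² / 36479 = 73.6468.

73.647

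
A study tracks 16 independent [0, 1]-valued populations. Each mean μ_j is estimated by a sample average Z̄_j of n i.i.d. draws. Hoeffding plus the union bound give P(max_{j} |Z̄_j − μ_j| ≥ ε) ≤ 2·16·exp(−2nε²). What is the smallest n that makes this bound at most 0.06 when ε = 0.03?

Need 2·16·exp(−2nε²) ≤ 0.06, i.e. exp(−2nε²) ≤ 0.06/32.
So 2nε² ≥ ln(32/0.06) = 6.279147.
Hence n ≥ 6.279147/(2·0.03²) = 3488.415.
The smallest integer n is 3489.

3489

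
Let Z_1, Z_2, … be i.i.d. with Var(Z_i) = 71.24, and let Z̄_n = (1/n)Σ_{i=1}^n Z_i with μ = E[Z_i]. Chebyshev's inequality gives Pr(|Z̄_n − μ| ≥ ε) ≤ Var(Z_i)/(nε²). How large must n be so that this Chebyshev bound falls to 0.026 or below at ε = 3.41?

236

Require 71.24/(n·3.41²) ≤ 0.026, i.e. n ≥ 71.24/(0.026·3.41²) = 235.636.
The smallest integer n is 236.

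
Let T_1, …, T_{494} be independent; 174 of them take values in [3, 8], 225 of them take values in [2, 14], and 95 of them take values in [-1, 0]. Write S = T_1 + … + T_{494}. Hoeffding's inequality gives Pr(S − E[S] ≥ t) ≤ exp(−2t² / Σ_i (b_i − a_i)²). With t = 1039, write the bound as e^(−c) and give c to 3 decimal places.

Σ(b_i − a_i)² = 174·5² + 225·12² + 95·1² = 36845.
c = 2t² / 36845 = 2·1039² / 36845 = 58.5980.

58.598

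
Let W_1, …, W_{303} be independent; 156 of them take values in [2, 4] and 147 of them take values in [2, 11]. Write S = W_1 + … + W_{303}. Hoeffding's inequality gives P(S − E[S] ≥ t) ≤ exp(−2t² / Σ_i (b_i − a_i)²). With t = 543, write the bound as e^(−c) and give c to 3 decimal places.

47.059

Σ(b_i − a_i)² = 156·2² + 147·9² = 12531.
c = 2t² / 12531 = 2·543² / 12531 = 47.0591.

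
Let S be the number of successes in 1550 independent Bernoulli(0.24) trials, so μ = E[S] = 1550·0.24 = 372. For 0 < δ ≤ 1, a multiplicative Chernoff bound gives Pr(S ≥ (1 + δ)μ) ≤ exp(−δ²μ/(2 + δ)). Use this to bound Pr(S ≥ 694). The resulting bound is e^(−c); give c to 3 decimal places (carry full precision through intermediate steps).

Write 694 = (1 + δ)μ, so δ = 694/372 − 1 = 0.8655914…
Then the exponent is δ²μ/(2 + δ) = (694 − μ)² / (μ·(2 + δ)) = 97.264540.

97.265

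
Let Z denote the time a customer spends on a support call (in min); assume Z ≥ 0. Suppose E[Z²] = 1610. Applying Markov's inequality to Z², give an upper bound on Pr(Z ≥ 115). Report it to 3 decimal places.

Since Z ≥ 0, the event {Z ≥ 115} is the same as {Z² ≥ 13225}.
Markov's inequality applied to Z² gives Pr(Z² ≥ 13225) ≤ E[Z²]/13225 = 1610/13225 = 0.1217.

0.122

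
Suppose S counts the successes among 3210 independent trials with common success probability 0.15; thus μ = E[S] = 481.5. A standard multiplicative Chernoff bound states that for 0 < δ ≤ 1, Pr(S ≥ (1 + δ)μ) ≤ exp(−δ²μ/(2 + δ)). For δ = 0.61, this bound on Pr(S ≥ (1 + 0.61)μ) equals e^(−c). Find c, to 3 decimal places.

68.646

c = δ²μ/(2 + δ) = 0.61²·481.5/(2 + 0.61) = 68.6460.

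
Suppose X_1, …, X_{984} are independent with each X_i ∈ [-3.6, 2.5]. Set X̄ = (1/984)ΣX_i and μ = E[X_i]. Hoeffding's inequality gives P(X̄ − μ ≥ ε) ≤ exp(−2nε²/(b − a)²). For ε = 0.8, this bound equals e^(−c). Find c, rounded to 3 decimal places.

33.849

c = 2nε²/(b − a)² = 2·984·0.8² / 6.1² = 33.8490.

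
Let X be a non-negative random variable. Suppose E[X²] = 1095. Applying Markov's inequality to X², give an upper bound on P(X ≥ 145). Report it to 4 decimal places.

Since X ≥ 0, the event {X ≥ 145} is the same as {X² ≥ 21025}.
Markov's inequality applied to X² gives P(X² ≥ 21025) ≤ E[X²]/21025 = 1095/21025 = 0.0521.

0.0521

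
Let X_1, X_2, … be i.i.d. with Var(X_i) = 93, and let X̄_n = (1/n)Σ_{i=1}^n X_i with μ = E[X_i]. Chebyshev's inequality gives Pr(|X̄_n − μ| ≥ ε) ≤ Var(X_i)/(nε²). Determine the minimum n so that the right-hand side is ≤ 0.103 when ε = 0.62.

2349

Require 93/(n·0.62²) ≤ 0.103, i.e. n ≥ 93/(0.103·0.62²) = 2348.888.
The smallest integer n is 2349.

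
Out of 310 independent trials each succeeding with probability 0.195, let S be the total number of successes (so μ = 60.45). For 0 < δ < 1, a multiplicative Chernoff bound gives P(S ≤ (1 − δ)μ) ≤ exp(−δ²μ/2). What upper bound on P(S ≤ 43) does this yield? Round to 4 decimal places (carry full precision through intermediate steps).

0.0806

Write 43 = (1 − δ)μ, so δ = 1 − 43/60.45 = 0.2886683…
Then the exponent is δ²μ/2 = (μ − 43)²/(2μ) = 2.518631.
Bound = exp(−2.518631) = 0.08057.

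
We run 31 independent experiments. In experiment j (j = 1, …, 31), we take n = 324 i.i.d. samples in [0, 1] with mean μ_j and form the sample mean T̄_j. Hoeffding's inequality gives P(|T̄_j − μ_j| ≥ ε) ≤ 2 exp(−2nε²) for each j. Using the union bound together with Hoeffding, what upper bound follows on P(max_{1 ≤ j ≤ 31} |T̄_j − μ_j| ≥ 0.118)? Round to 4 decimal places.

0.0075

Per-experiment Hoeffding bound: 2·exp(−2·324·0.118²) = 2·exp(−9.02275) = 0.00024127.
Union bound over 31 events: 31·0.00024127 = 0.00748.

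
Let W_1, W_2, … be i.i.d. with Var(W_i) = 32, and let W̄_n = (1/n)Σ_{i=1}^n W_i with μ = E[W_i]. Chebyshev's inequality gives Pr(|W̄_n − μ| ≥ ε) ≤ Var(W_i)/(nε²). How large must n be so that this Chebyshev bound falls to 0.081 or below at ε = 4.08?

Require 32/(n·4.08²) ≤ 0.081, i.e. n ≥ 32/(0.081·4.08²) = 23.733.
The smallest integer n is 24.

24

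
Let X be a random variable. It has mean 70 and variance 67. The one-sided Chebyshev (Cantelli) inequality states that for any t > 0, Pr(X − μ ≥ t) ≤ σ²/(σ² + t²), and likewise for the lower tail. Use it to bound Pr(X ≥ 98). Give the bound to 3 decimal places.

0.079

Here σ² = 67 and t = 28, so σ² + t² = 851.
Cantelli's bound: 67/851 = 0.0787.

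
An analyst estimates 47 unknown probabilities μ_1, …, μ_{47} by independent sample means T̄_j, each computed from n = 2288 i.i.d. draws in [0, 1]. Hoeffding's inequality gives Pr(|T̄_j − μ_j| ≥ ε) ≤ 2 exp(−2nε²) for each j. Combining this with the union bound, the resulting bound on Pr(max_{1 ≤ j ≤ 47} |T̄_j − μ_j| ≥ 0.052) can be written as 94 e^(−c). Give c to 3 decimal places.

12.374

Union bound over the 47 events: Pr(max_{1 ≤ j ≤ 47} |T̄_j − μ_j| ≥ 0.052) ≤ 47·2·exp(−2nε²) = 94 exp(−2·2288·0.052²).
So c = 2·2288·0.052² = 12.3735.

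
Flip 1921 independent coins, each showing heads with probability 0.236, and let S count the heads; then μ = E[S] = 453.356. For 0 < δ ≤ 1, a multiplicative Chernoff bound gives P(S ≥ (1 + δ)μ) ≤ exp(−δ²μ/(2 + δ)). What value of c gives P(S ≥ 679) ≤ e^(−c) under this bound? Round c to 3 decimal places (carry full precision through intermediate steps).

44.964

Write 679 = (1 + δ)μ, so δ = 679/453.356 − 1 = 0.4977192…
Then the exponent is δ²μ/(2 + δ) = (679 − μ)² / (μ·(2 + δ)) = 44.963964.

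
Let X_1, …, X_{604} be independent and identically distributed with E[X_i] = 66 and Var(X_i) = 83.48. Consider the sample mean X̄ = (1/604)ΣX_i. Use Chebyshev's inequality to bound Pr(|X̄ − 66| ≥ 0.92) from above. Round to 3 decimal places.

Var(X̄) = Var(X_i)/n = 83.48/604 = 0.13821.
Chebyshev: Pr(|X̄ − 66| ≥ 0.92) ≤ Var(X̄)/(0.92)² = 83.48/(604·0.92²) = 0.1633.

0.163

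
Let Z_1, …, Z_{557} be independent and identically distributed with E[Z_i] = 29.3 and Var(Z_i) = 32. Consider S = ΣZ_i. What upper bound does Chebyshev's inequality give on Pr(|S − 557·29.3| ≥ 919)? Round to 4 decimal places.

Var(S) = n·Var(Z_i) = 557·32 = 17824.
Chebyshev: Pr(|S − 557·29.3| ≥ 919) ≤ Var(S)/919² = 17824/844561 = 0.0211.

0.0211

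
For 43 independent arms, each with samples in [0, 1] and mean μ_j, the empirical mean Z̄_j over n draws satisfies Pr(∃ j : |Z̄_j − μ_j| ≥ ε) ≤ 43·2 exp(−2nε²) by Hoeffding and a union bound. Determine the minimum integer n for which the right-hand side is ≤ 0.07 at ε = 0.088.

460

Need 2·43·exp(−2nε²) ≤ 0.07, i.e. exp(−2nε²) ≤ 0.07/86.
So 2nε² ≥ ln(86/0.07) = 7.113607.
Hence n ≥ 7.113607/(2·0.088²) = 459.298.
The smallest integer n is 460.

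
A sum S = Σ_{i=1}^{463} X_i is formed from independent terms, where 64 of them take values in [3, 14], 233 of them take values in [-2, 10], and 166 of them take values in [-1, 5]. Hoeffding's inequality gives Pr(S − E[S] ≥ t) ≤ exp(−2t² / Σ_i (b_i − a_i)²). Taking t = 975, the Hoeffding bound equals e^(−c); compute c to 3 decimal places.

Σ(b_i − a_i)² = 64·11² + 233·12² + 166·6² = 47272.
c = 2t² / 47272 = 2·975² / 47272 = 40.2194.

40.219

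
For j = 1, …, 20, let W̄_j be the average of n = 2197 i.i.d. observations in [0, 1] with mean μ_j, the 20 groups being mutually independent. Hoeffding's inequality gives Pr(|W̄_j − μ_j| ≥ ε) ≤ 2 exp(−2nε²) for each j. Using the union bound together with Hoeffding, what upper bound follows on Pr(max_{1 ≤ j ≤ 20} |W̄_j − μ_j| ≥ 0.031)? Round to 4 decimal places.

0.5864

Per-experiment Hoeffding bound: 2·exp(−2·2197·0.031²) = 2·exp(−4.22263) = 0.02932.
Union bound over 20 events: 20·0.02932 = 0.58640.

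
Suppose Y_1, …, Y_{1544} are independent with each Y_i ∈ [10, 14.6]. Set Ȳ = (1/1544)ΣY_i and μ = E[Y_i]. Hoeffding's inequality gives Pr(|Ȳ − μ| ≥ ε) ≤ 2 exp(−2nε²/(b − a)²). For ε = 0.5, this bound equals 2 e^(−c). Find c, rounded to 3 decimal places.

36.484

c = 2nε²/(b − a)² = 2·1544·0.5² / 4.6² = 36.4839.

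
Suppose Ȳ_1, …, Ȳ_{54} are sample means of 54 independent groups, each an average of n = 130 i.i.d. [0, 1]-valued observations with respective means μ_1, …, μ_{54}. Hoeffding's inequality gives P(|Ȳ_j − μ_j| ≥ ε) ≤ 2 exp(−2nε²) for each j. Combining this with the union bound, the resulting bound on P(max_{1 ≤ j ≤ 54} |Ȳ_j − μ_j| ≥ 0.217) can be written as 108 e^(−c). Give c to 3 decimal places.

Union bound over the 54 events: P(max_{1 ≤ j ≤ 54} |Ȳ_j − μ_j| ≥ 0.217) ≤ 54·2·exp(−2nε²) = 108 exp(−2·130·0.217²).
So c = 2·130·0.217² = 12.2431.

12.243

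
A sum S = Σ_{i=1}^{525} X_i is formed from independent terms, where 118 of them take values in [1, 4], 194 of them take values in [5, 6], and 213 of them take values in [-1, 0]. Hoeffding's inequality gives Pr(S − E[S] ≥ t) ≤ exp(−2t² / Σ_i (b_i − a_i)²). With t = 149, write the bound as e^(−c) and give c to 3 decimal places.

30.226

Σ(b_i − a_i)² = 118·3² + 194·1² + 213·1² = 1469.
c = 2t² / 1469 = 2·149² / 1469 = 30.2260.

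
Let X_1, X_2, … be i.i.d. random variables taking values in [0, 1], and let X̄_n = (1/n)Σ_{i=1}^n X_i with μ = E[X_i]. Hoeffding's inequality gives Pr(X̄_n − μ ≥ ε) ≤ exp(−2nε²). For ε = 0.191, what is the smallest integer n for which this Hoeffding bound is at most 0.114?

30

Require exp(−2nε²) ≤ 0.114, i.e. 2nε² ≥ ln(1/0.114) = 2.171557.
So n ≥ 2.171557 / (2·0.191²) = 29.763.
The smallest integer n is 30.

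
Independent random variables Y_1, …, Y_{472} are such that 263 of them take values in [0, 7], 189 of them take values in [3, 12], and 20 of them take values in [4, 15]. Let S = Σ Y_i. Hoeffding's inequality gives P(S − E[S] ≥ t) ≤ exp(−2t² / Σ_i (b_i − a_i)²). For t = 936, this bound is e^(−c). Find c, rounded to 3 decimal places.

57.231

Σ(b_i − a_i)² = 263·7² + 189·9² + 20·11² = 30616.
c = 2t² / 30616 = 2·936² / 30616 = 57.2313.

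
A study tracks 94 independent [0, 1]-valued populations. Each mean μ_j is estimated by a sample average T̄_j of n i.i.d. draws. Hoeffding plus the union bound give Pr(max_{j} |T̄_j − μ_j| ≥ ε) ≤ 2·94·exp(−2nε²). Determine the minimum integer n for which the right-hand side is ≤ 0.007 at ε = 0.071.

1012

Need 2·94·exp(−2nε²) ≤ 0.007, i.e. exp(−2nε²) ≤ 0.007/188.
So 2nε² ≥ ln(188/0.007) = 10.198287.
Hence n ≥ 10.198287/(2·0.071²) = 1011.534.
The smallest integer n is 1012.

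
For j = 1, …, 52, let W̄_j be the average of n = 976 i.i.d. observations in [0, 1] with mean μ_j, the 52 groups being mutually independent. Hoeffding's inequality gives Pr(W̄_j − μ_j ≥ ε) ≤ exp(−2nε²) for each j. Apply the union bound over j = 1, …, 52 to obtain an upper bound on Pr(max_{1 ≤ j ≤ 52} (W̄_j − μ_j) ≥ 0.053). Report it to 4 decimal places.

Per-experiment Hoeffding bound: exp(−2·976·0.053²) = exp(−5.48317) = 0.0041561.
Union bound over 52 events: 52·0.0041561 = 0.21612.

0.2161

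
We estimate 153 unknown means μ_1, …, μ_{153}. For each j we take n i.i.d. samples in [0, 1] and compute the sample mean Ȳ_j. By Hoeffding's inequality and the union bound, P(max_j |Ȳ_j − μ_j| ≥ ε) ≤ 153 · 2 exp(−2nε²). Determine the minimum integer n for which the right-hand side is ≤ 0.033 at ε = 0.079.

Need 2·153·exp(−2nε²) ≤ 0.033, i.e. exp(−2nε²) ≤ 0.033/306.
So 2nε² ≥ ln(306/0.033) = 9.134833.
Hence n ≥ 9.134833/(2·0.079²) = 731.840.
The smallest integer n is 732.

732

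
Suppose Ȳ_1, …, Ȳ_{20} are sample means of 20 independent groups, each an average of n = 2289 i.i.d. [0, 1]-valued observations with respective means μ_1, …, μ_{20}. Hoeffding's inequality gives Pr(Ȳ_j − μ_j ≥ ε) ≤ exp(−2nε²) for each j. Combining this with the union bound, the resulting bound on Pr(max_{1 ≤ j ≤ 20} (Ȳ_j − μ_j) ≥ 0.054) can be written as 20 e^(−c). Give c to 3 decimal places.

13.349

Union bound over the 20 events: Pr(max_{1 ≤ j ≤ 20} (Ȳ_j − μ_j) ≥ 0.054) ≤ 20·exp(−2nε²) = 20 exp(−2·2289·0.054²).
So c = 2·2289·0.054² = 13.3494.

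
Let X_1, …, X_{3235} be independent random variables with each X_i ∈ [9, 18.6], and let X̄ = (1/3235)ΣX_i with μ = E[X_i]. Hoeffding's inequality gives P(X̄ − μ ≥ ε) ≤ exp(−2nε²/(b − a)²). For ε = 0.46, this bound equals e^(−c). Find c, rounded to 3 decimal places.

c = 2nε²/(b − a)² = 2·3235·0.46² / 9.6² = 14.8552.

14.855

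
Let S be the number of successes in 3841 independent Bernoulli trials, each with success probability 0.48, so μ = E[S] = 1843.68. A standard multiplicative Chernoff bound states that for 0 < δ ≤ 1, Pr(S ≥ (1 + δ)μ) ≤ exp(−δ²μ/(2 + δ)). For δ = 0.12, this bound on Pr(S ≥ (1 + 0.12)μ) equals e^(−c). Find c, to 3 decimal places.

12.523

c = δ²μ/(2 + δ) = 0.12²·1843.68/(2 + 0.12) = 12.5231.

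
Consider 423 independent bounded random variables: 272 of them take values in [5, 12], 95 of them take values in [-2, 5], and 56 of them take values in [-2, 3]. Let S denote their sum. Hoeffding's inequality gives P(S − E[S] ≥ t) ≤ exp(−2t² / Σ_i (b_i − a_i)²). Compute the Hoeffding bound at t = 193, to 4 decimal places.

0.0214

Σ(b_i − a_i)² = 272·7² + 95·7² + 56·5² = 19383.
Exponent = 2·193² / 19383 = 3.84347.
Bound = exp(−3.84347) = 0.02142.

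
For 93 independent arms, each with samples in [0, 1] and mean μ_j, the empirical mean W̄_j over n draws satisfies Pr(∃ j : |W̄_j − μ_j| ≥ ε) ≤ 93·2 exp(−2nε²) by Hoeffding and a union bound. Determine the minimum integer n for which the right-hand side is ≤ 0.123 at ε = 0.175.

120

Need 2·93·exp(−2nε²) ≤ 0.123, i.e. exp(−2nε²) ≤ 0.123/186.
So 2nε² ≥ ln(186/0.123) = 7.321318.
Hence n ≥ 7.321318/(2·0.175²) = 119.532.
The smallest integer n is 120.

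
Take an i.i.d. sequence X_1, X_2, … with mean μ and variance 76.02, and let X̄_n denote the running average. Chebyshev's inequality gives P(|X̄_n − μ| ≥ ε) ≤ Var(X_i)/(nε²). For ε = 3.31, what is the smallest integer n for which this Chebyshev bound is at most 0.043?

Require 76.02/(n·3.31²) ≤ 0.043, i.e. n ≥ 76.02/(0.043·3.31²) = 161.363.
The smallest integer n is 162.

162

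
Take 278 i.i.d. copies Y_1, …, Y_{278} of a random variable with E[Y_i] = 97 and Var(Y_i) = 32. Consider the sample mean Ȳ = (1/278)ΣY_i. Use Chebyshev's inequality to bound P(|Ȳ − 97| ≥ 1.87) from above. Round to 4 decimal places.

Var(Ȳ) = Var(Y_i)/n = 32/278 = 0.11511.
Chebyshev: P(|Ȳ − 97| ≥ 1.87) ≤ Var(Ȳ)/(1.87)² = 32/(278·1.87²) = 0.0329.

0.0329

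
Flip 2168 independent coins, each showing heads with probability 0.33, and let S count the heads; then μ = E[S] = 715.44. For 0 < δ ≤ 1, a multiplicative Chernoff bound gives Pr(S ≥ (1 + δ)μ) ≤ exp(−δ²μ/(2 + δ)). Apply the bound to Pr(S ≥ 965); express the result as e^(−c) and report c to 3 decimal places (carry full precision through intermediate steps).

37.062

Write 965 = (1 + δ)μ, so δ = 965/715.44 − 1 = 0.3488203…
Then the exponent is δ²μ/(2 + δ) = (965 − μ)² / (μ·(2 + δ)) = 37.061837.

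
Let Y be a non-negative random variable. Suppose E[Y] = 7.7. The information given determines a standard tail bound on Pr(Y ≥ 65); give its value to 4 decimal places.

0.1185

Only the mean of a non-negative variable is known, so Markov's inequality is the applicable tail bound.
Markov's inequality: for a non-negative random variable, Pr(Y ≥ a) ≤ E[Y]/a.
Here E[Y] = 7.7 and a = 65, so the bound is 7.7/65 = 0.1185.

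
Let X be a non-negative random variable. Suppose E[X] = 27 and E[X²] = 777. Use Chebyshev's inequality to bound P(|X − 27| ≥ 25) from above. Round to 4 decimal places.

0.0768

Var(X) = E[X²] − (E[X])² = 777 − 729 = 48.
Chebyshev's inequality: P(|X − μ| ≥ t) ≤ Var(X)/t² = 48/625 = 0.0768.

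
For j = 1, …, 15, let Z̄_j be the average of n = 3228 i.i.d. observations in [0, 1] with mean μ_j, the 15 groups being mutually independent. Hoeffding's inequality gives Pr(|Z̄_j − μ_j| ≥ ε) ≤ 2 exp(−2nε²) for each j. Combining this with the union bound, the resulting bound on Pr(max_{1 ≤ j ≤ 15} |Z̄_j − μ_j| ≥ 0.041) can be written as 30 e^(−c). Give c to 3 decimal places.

Union bound over the 15 events: Pr(max_{1 ≤ j ≤ 15} |Z̄_j − μ_j| ≥ 0.041) ≤ 15·2·exp(−2nε²) = 30 exp(−2·3228·0.041²).
So c = 2·3228·0.041² = 10.8525.

10.853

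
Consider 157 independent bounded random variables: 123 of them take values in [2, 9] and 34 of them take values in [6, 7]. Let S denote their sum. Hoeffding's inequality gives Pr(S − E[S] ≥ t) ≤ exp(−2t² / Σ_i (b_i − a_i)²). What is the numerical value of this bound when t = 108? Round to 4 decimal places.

Σ(b_i − a_i)² = 123·7² + 34·1² = 6061.
Exponent = 2·108² / 6061 = 3.84887.
Bound = exp(−3.84887) = 0.02130.

0.0213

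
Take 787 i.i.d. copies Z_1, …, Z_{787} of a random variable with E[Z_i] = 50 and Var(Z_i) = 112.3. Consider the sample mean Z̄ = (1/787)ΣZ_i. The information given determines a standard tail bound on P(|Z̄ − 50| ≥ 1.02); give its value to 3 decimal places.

With mean and variance of each term known, Chebyshev's inequality bounds the deviation of the sum (or sample mean).
Var(Z̄) = Var(Z_i)/n = 112.3/787 = 0.14269.
Chebyshev: P(|Z̄ − 50| ≥ 1.02) ≤ Var(Z̄)/(1.02)² = 112.3/(787·1.02²) = 0.1372.

0.137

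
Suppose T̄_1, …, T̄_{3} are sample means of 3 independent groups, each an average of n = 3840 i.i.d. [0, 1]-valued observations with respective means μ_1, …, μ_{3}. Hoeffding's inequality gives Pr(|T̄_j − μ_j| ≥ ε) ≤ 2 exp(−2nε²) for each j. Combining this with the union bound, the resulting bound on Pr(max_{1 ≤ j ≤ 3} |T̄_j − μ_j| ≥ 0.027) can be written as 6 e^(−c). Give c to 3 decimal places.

5.599

Union bound over the 3 events: Pr(max_{1 ≤ j ≤ 3} |T̄_j − μ_j| ≥ 0.027) ≤ 3·2·exp(−2nε²) = 6 exp(−2·3840·0.027²).
So c = 2·3840·0.027² = 5.5987.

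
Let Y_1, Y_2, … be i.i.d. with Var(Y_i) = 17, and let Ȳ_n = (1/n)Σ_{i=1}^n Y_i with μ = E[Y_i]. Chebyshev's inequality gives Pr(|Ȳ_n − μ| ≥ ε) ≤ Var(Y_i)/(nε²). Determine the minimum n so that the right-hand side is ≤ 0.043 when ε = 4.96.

17

Require 17/(n·4.96²) ≤ 0.043, i.e. n ≥ 17/(0.043·4.96²) = 16.070.
The smallest integer n is 17.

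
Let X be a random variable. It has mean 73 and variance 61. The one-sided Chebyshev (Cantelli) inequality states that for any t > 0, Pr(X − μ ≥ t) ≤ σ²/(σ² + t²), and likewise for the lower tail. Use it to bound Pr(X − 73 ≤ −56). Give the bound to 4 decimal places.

0.0191

Here σ² = 61 and t = 56, so σ² + t² = 3197.
Cantelli's bound: 61/3197 = 0.0191.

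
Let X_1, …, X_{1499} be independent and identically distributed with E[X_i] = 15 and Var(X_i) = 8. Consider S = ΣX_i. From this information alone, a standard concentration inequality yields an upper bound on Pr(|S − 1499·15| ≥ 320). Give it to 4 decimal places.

0.1171

With mean and variance of each term known, Chebyshev's inequality bounds the deviation of the sum (or sample mean).
Var(S) = n·Var(X_i) = 1499·8 = 11992.
Chebyshev: Pr(|S − 1499·15| ≥ 320) ≤ Var(S)/320² = 11992/102400 = 0.1171.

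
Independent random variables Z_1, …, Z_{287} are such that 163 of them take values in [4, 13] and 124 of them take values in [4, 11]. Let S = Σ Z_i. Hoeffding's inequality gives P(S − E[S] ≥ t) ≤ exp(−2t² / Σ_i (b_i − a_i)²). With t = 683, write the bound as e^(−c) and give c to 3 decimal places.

Σ(b_i − a_i)² = 163·9² + 124·7² = 19279.
c = 2t² / 19279 = 2·683² / 19279 = 48.3935.

48.393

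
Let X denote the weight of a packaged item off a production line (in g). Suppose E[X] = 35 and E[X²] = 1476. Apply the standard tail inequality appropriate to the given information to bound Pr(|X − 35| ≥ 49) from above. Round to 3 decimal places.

0.105

The first two moments determine the variance, so Chebyshev's inequality is the sharpest standard bound available.
Var(X) = E[X²] − (E[X])² = 1476 − 1225 = 251.
Chebyshev's inequality: Pr(|X − μ| ≥ t) ≤ Var(X)/t² = 251/2401 = 0.1045.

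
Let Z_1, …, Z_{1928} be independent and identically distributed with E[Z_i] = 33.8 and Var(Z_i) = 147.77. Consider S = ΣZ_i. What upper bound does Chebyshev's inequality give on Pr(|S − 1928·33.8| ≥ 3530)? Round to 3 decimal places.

0.023

Var(S) = n·Var(Z_i) = 1928·147.77 = 284900.56.
Chebyshev: Pr(|S − 1928·33.8| ≥ 3530) ≤ Var(S)/3530² = 284900.56/12460900 = 0.0229.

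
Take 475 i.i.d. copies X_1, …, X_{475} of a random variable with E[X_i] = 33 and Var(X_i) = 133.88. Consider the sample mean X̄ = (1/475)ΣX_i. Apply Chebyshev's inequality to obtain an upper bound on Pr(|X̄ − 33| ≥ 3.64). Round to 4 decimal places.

Var(X̄) = Var(X_i)/n = 133.88/475 = 0.28185.
Chebyshev: Pr(|X̄ − 33| ≥ 3.64) ≤ Var(X̄)/(3.64)² = 133.88/(475·3.64²) = 0.0213.

0.0213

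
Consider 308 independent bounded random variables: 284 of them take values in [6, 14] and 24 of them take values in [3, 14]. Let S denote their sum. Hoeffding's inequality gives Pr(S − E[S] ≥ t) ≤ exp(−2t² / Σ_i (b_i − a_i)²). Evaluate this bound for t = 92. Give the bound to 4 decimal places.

Σ(b_i − a_i)² = 284·8² + 24·11² = 21080.
Exponent = 2·92² / 21080 = 0.80304.
Bound = exp(−0.80304) = 0.44797.

0.4480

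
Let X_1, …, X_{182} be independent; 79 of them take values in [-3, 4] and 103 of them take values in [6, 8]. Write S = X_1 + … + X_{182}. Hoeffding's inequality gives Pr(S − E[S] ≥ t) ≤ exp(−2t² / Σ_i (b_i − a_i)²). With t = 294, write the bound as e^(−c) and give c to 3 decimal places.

40.362

Σ(b_i − a_i)² = 79·7² + 103·2² = 4283.
c = 2t² / 4283 = 2·294² / 4283 = 40.3624.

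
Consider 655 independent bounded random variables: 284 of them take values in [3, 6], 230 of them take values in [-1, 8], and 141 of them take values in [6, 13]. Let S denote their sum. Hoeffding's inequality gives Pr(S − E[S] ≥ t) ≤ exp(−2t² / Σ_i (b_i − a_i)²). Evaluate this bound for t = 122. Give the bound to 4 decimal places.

Σ(b_i − a_i)² = 284·3² + 230·9² + 141·7² = 28095.
Exponent = 2·122² / 28095 = 1.05955.
Bound = exp(−1.05955) = 0.34661.

0.3466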